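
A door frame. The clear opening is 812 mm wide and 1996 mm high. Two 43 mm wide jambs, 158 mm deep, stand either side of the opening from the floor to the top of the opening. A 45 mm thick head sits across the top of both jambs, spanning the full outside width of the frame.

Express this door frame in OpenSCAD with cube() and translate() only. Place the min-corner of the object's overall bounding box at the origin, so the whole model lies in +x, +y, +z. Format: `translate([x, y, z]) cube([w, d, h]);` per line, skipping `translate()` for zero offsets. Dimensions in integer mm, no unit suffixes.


cube([43, 158, 1996]);
translate([855, 0, 0]) cube([43, 158, 1996]);
translate([0, 0, 1996]) cube([898, 158, 45]);


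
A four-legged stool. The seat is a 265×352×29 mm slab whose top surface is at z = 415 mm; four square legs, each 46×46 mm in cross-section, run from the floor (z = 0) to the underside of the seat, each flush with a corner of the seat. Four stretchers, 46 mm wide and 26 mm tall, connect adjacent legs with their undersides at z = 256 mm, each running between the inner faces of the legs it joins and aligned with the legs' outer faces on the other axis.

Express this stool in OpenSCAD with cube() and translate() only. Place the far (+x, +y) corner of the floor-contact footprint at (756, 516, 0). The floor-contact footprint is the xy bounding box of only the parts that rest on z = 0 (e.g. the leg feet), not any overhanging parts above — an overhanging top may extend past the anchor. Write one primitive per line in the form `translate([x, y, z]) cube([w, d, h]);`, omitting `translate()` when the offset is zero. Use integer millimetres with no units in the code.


translate([491, 164, 386]) cube([265, 352, 29]);
translate([491, 164, 0]) cube([46, 46, 386]);
translate([710, 164, 0]) cube([46, 46, 386]);
translate([491, 470, 0]) cube([46, 46, 386]);
translate([710, 470, 0]) cube([46, 46, 386]);
translate([537, 164, 256]) cube([173, 46, 26]);
translate([537, 470, 256]) cube([173, 46, 26]);
translate([491, 210, 256]) cube([46, 260, 26]);
translate([710, 210, 256]) cube([46, 260, 26]);


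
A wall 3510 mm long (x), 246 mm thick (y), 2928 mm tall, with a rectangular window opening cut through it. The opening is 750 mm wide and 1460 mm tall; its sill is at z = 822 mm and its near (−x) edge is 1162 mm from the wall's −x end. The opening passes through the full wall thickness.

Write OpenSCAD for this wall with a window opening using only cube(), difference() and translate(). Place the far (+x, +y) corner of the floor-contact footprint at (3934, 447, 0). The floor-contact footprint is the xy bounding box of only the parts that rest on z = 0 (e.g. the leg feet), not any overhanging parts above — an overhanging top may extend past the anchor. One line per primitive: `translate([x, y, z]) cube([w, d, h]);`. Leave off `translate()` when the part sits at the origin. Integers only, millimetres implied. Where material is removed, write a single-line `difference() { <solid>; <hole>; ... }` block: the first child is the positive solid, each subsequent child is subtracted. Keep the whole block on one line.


difference() { translate([424, 201, 0]) cube([3510, 246, 2928]); translate([1586, 201, 822]) cube([750, 246, 1460]); }


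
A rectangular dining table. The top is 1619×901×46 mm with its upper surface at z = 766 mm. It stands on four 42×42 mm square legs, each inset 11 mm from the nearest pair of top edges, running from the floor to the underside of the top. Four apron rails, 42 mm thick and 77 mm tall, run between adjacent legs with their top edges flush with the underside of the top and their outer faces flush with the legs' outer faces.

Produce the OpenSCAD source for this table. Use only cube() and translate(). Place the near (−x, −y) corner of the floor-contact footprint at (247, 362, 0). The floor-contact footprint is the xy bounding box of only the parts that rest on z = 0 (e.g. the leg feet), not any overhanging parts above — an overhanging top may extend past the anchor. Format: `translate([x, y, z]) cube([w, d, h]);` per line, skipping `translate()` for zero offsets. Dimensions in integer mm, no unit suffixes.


translate([236, 351, 720]) cube([1619, 901, 46]);
translate([247, 362, 0]) cube([42, 42, 720]);
translate([1802, 362, 0]) cube([42, 42, 720]);
translate([247, 1199, 0]) cube([42, 42, 720]);
translate([1802, 1199, 0]) cube([42, 42, 720]);
translate([289, 362, 643]) cube([1513, 42, 77]);
translate([289, 1199, 643]) cube([1513, 42, 77]);
translate([247, 404, 643]) cube([42, 795, 77]);
translate([1802, 404, 643]) cube([42, 795, 77]);


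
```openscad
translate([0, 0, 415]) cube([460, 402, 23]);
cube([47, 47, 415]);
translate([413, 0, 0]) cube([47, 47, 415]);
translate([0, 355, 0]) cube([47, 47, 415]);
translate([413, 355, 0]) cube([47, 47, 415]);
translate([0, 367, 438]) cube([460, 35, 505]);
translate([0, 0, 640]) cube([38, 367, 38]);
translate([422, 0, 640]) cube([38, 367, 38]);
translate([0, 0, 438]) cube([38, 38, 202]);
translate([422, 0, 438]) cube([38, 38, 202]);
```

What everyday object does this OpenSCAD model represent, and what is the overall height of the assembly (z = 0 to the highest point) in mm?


A chair. The overall height is 943 mm.

A slab on four corner posts with a tall panel at the back — a chair. The seat slab sits at z = 415 with thickness 23, and the 505 mm backrest starts at the seat top, so the overall height is 415 + 23 + 505 = 943 mm.


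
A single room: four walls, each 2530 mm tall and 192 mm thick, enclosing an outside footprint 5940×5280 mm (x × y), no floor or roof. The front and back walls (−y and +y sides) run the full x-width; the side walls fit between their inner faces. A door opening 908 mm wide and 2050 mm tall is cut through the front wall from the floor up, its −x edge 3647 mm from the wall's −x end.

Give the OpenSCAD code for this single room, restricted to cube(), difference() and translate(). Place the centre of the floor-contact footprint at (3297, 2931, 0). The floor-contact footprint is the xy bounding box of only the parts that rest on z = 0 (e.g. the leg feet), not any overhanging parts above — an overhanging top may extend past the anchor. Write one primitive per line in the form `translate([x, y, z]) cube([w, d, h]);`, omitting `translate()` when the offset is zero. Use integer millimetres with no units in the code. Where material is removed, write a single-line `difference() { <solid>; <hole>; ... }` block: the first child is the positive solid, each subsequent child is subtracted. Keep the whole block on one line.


difference() { translate([327, 291, 0]) cube([5940, 192, 2530]); translate([3974, 291, 0]) cube([908, 192, 2050]); }
translate([327, 5379, 0]) cube([5940, 192, 2530]);
translate([327, 483, 0]) cube([192, 4896, 2530]);
translate([6075, 483, 0]) cube([192, 4896, 2530]);


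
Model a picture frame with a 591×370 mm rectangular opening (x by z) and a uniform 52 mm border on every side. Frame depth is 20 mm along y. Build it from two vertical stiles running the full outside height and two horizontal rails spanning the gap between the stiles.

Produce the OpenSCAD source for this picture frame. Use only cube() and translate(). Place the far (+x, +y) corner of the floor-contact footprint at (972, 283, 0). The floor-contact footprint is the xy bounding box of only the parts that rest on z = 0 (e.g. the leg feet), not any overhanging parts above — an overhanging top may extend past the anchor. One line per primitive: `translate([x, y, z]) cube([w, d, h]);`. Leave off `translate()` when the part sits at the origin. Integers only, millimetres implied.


translate([277, 263, 0]) cube([52, 20, 474]);
translate([920, 263, 0]) cube([52, 20, 474]);
translate([329, 263, 0]) cube([591, 20, 52]);
translate([329, 263, 422]) cube([591, 20, 52]);


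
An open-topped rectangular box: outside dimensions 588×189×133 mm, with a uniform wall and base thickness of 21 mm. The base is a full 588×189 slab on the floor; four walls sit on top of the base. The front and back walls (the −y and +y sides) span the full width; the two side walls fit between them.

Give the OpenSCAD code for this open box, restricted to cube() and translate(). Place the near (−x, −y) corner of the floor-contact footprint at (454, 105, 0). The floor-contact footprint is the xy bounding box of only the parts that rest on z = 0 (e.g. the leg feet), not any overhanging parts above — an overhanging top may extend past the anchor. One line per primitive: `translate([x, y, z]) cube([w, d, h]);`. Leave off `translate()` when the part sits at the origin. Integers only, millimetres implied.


translate([454, 105, 0]) cube([588, 189, 21]);
translate([454, 105, 21]) cube([588, 21, 112]);
translate([454, 273, 21]) cube([588, 21, 112]);
translate([454, 126, 21]) cube([21, 147, 112]);
translate([1021, 126, 21]) cube([21, 147, 112]);


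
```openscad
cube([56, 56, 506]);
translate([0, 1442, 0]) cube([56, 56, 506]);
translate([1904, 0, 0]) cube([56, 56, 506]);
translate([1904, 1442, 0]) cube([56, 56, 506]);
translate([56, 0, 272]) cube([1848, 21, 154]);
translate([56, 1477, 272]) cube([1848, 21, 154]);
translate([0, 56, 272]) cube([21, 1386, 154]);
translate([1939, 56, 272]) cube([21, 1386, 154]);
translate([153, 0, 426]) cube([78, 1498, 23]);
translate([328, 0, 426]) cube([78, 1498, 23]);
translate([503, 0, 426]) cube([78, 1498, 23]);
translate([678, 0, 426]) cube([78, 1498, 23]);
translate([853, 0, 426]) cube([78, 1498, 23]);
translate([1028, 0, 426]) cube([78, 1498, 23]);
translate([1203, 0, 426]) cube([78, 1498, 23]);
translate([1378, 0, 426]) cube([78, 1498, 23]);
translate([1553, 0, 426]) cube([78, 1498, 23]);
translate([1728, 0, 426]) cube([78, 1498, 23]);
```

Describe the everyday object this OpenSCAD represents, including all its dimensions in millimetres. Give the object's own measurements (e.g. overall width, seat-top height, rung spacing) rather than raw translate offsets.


A bed frame 1960 mm long (x) by 1498 mm wide (y). Four 56×56 mm corner posts, 506 mm tall, at the corners of the footprint. Four rails of 21 mm thickness and 154 mm height run between adjacent posts with their undersides at z = 272 mm, their outer faces flush with the outside of the frame (the two x-running rails run between the posts' inner faces; the two y-running rails run between the posts' inner faces). 10 slats, each 78 mm wide (x) and 23 mm thick, lie across the top of the two x-running rails, running the full 1498 mm width of the frame in y; along x they sit between the end posts with a 97 mm gap after the −x posts and between neighbouring slats, leaving 98 mm before the +x posts.


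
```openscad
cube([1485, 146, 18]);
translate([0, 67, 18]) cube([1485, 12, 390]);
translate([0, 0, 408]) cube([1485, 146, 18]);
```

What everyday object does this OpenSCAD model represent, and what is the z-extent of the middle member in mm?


An I-beam. The web height is 390 mm.

Two wide flanges with a thin centred web — an I-beam. Overall 426 mm minus two 18 mm flanges gives a web of 426 − 2·18 = 390 mm.


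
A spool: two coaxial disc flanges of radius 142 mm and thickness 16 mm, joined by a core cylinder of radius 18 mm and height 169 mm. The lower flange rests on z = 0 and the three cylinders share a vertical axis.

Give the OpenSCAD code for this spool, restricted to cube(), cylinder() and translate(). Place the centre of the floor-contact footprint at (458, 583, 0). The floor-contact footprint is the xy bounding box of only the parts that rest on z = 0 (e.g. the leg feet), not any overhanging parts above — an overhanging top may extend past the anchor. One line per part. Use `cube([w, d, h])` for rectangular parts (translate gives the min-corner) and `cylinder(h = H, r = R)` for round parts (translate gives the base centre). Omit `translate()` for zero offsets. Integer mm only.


translate([458, 583, 0]) cylinder(h = 16, r = 142);
translate([458, 583, 16]) cylinder(h = 169, r = 18);
translate([458, 583, 185]) cylinder(h = 16, r = 142);


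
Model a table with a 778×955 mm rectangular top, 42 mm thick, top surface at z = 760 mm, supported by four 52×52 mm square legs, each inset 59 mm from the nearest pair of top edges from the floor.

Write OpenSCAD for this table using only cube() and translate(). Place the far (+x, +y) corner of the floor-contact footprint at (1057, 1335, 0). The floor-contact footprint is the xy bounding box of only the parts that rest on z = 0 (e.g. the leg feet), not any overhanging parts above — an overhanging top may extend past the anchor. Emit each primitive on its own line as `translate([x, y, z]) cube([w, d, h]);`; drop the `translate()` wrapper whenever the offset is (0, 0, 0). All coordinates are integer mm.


translate([338, 439, 718]) cube([778, 955, 42]);
translate([397, 498, 0]) cube([52, 52, 718]);
translate([1005, 498, 0]) cube([52, 52, 718]);
translate([397, 1283, 0]) cube([52, 52, 718]);
translate([1005, 1283, 0]) cube([52, 52, 718]);


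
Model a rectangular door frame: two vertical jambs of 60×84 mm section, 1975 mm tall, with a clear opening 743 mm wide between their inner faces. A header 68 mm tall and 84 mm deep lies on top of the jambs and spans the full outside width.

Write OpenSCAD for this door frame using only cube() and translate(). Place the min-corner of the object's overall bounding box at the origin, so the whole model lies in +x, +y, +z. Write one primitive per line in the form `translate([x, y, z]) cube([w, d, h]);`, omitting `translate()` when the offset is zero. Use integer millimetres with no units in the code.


cube([60, 84, 1975]);
translate([803, 0, 0]) cube([60, 84, 1975]);
translate([0, 0, 1975]) cube([863, 84, 68]);


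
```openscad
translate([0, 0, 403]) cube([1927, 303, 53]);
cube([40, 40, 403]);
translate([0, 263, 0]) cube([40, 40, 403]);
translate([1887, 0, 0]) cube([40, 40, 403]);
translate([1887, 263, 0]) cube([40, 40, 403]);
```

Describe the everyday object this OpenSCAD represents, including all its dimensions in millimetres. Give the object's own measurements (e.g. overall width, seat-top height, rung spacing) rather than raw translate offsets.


A bench: a 1927×303 mm seat slab, 53 mm thick, top at z = 456 mm, on four 40×40 mm square legs flush with the seat corners and standing on z = 0.


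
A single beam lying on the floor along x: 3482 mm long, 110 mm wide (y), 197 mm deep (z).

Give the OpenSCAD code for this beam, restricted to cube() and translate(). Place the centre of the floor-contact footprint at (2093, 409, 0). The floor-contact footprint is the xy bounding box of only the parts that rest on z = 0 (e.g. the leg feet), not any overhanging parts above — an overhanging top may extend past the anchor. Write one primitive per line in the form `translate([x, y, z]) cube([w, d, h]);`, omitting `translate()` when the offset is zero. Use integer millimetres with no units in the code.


translate([352, 354, 0]) cube([3482, 110, 197]);


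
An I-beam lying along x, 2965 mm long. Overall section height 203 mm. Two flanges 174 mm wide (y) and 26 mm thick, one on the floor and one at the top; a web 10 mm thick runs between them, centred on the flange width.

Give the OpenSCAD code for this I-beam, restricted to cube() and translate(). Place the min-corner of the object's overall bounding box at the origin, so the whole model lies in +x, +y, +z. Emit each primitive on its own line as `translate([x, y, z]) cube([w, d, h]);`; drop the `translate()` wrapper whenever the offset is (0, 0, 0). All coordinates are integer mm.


cube([2965, 174, 26]);
translate([0, 82, 26]) cube([2965, 10, 151]);
translate([0, 0, 177]) cube([2965, 174, 26]);


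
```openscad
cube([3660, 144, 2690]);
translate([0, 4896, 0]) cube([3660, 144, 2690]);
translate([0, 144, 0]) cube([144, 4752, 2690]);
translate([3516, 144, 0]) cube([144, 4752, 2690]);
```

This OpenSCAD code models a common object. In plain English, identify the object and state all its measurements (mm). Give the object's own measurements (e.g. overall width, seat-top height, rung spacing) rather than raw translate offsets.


The wall frame of a small rectangular building: four walls, each 2690 mm tall and 144 mm thick, enclosing a footprint 3660 mm (x) by 5040 mm (y) outside-to-outside, with no floor or roof. The front and back walls (the −y and +y sides) span the full width; the two side walls fit between them.


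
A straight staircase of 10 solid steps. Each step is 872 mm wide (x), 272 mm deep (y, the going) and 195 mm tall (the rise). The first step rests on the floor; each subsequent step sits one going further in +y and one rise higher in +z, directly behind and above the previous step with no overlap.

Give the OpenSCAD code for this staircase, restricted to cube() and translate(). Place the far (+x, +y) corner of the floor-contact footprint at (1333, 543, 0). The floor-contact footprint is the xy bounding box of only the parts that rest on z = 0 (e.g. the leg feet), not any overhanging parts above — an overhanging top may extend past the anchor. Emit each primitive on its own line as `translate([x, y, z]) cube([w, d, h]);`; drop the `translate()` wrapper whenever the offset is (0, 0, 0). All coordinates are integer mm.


translate([461, 271, 0]) cube([872, 272, 195]);
translate([461, 543, 195]) cube([872, 272, 195]);
translate([461, 815, 390]) cube([872, 272, 195]);
translate([461, 1087, 585]) cube([872, 272, 195]);
translate([461, 1359, 780]) cube([872, 272, 195]);
translate([461, 1631, 975]) cube([872, 272, 195]);
translate([461, 1903, 1170]) cube([872, 272, 195]);
translate([461, 2175, 1365]) cube([872, 272, 195]);
translate([461, 2447, 1560]) cube([872, 272, 195]);
translate([461, 2719, 1755]) cube([872, 272, 195]);


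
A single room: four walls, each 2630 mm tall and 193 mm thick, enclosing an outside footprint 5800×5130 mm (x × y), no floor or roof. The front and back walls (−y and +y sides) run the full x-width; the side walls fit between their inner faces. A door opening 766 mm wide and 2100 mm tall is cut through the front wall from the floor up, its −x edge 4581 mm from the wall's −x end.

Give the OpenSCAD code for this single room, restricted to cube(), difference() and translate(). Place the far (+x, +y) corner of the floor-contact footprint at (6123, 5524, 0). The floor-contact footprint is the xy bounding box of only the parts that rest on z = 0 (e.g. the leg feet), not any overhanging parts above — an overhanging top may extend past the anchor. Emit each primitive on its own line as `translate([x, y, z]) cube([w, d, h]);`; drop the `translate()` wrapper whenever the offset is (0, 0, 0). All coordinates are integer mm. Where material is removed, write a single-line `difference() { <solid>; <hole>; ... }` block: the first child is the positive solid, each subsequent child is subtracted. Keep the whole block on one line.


difference() { translate([323, 394, 0]) cube([5800, 193, 2630]); translate([4904, 394, 0]) cube([766, 193, 2100]); }
translate([323, 5331, 0]) cube([5800, 193, 2630]);
translate([323, 587, 0]) cube([193, 4744, 2630]);
translate([5930, 587, 0]) cube([193, 4744, 2630]);


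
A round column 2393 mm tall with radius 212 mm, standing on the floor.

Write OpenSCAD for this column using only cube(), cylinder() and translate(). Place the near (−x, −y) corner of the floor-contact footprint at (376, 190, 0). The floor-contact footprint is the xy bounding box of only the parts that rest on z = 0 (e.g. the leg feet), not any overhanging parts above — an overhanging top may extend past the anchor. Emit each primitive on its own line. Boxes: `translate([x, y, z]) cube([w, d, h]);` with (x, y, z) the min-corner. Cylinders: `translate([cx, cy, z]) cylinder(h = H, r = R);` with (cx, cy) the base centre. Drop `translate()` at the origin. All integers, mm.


translate([588, 402, 0]) cylinder(h = 2393, r = 212);


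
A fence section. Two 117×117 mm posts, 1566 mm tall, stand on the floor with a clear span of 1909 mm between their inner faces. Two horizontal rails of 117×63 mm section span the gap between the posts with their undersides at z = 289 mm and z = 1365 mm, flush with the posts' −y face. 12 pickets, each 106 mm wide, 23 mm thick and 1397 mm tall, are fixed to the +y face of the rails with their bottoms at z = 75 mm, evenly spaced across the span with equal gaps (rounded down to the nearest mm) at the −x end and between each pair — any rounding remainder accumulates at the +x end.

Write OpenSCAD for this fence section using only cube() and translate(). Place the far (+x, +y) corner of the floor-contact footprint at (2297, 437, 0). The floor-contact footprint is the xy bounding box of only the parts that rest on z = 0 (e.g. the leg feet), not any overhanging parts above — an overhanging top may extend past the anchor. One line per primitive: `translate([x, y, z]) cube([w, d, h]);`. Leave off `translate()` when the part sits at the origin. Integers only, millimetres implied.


translate([154, 320, 0]) cube([117, 117, 1566]);
translate([2180, 320, 0]) cube([117, 117, 1566]);
translate([271, 320, 289]) cube([1909, 117, 63]);
translate([271, 320, 1365]) cube([1909, 117, 63]);
translate([320, 437, 75]) cube([106, 23, 1397]);
translate([475, 437, 75]) cube([106, 23, 1397]);
translate([630, 437, 75]) cube([106, 23, 1397]);
translate([785, 437, 75]) cube([106, 23, 1397]);
translate([940, 437, 75]) cube([106, 23, 1397]);
translate([1095, 437, 75]) cube([106, 23, 1397]);
translate([1250, 437, 75]) cube([106, 23, 1397]);
translate([1405, 437, 75]) cube([106, 23, 1397]);
translate([1560, 437, 75]) cube([106, 23, 1397]);
translate([1715, 437, 75]) cube([106, 23, 1397]);
translate([1870, 437, 75]) cube([106, 23, 1397]);
translate([2025, 437, 75]) cube([106, 23, 1397]);


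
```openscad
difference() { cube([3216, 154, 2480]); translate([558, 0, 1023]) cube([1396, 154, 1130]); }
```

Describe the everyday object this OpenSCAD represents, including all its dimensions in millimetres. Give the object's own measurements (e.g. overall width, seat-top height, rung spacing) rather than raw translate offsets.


A wall 3216 mm long (x), 154 mm thick (y), 2480 mm tall, with a rectangular window opening cut through it. The opening is 1396 mm wide and 1130 mm tall; its sill is at z = 1023 mm and its near (−x) edge is 558 mm from the wall's −x end. The opening passes through the full wall thickness.


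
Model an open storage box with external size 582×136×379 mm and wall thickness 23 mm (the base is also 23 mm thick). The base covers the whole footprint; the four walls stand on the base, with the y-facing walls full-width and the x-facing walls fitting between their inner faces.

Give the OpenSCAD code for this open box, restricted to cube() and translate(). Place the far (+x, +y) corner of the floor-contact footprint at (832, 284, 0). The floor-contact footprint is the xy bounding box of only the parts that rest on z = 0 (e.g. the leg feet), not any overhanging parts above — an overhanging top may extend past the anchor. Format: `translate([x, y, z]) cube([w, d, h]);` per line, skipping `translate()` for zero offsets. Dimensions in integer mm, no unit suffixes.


translate([250, 148, 0]) cube([582, 136, 23]);
translate([250, 148, 23]) cube([582, 23, 356]);
translate([250, 261, 23]) cube([582, 23, 356]);
translate([250, 171, 23]) cube([23, 90, 356]);
translate([809, 171, 23]) cube([23, 90, 356]);


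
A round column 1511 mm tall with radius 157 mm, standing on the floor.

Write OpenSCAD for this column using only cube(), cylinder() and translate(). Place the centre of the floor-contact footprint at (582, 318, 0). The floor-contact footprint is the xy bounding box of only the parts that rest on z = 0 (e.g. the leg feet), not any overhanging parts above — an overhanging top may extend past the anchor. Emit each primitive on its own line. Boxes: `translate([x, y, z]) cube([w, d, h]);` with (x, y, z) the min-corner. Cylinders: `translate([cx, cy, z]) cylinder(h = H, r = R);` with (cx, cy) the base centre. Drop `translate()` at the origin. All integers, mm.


translate([582, 318, 0]) cylinder(h = 1511, r = 157);


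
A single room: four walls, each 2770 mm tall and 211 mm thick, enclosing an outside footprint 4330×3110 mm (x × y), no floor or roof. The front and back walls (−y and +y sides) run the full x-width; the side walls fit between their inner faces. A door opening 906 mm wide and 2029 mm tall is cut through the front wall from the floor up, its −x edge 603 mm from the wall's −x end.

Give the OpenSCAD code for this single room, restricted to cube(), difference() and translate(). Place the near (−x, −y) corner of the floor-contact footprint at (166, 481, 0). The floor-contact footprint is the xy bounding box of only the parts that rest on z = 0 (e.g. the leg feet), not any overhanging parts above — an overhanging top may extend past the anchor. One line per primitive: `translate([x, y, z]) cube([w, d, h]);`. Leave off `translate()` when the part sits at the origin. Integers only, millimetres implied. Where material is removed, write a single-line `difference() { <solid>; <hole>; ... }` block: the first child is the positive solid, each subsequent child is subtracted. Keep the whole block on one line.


difference() { translate([166, 481, 0]) cube([4330, 211, 2770]); translate([769, 481, 0]) cube([906, 211, 2029]); }
translate([166, 3380, 0]) cube([4330, 211, 2770]);
translate([166, 692, 0]) cube([211, 2688, 2770]);
translate([4285, 692, 0]) cube([211, 2688, 2770]);


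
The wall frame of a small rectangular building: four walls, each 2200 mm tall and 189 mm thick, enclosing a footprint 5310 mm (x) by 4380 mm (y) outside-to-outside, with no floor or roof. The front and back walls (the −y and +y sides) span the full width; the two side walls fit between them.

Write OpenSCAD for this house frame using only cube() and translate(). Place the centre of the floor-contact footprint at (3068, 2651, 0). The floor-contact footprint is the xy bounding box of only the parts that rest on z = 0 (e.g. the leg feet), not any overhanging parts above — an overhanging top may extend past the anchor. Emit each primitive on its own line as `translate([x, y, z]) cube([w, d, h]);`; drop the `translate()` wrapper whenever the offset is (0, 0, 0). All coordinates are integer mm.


translate([413, 461, 0]) cube([5310, 189, 2200]);
translate([413, 4652, 0]) cube([5310, 189, 2200]);
translate([413, 650, 0]) cube([189, 4002, 2200]);
translate([5534, 650, 0]) cube([189, 4002, 2200]);


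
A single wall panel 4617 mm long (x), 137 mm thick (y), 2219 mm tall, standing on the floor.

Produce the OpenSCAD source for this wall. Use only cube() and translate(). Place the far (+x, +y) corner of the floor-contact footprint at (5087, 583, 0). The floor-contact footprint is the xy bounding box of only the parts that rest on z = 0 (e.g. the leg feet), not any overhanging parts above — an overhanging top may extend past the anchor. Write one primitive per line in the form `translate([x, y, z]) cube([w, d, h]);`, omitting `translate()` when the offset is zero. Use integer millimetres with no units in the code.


translate([470, 446, 0]) cube([4617, 137, 2219]);


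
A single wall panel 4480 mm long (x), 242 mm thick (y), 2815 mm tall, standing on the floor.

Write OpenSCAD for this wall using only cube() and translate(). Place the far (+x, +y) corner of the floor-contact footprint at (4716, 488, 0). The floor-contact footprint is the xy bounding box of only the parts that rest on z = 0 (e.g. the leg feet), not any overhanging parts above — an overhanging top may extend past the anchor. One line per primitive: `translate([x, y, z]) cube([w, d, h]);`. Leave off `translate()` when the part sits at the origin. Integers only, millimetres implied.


translate([236, 246, 0]) cube([4480, 242, 2815]);


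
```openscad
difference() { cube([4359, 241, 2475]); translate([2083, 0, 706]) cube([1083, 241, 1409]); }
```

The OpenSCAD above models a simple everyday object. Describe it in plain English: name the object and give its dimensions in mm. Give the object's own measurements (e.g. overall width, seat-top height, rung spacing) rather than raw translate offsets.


A wall 4359 mm long (x), 241 mm thick (y), 2475 mm tall, with a rectangular window opening cut through it. The opening is 1083 mm wide and 1409 mm tall; its sill is at z = 706 mm and its near (−x) edge is 2083 mm from the wall's −x end. The opening passes through the full wall thickness.


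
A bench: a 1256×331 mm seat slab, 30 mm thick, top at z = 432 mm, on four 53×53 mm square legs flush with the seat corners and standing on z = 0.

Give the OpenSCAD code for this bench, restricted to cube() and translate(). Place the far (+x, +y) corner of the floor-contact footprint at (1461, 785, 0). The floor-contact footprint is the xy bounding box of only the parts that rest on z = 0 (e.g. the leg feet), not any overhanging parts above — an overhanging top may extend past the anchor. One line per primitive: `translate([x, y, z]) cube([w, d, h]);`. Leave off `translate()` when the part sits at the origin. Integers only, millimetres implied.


translate([205, 454, 402]) cube([1256, 331, 30]);
translate([205, 454, 0]) cube([53, 53, 402]);
translate([205, 732, 0]) cube([53, 53, 402]);
translate([1408, 454, 0]) cube([53, 53, 402]);
translate([1408, 732, 0]) cube([53, 53, 402]);


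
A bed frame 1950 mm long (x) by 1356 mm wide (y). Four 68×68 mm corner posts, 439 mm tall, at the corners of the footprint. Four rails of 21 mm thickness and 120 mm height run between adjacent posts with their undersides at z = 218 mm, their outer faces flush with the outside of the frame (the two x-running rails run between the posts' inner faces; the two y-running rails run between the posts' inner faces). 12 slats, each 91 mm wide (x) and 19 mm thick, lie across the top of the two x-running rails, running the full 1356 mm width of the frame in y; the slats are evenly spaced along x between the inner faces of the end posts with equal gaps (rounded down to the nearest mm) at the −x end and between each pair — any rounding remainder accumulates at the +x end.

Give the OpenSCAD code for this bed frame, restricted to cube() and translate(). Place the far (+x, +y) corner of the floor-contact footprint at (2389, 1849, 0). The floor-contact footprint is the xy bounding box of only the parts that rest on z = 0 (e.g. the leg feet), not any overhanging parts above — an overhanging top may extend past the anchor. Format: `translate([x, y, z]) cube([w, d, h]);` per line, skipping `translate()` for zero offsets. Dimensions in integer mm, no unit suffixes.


translate([439, 493, 0]) cube([68, 68, 439]);
translate([439, 1781, 0]) cube([68, 68, 439]);
translate([2321, 493, 0]) cube([68, 68, 439]);
translate([2321, 1781, 0]) cube([68, 68, 439]);
translate([507, 493, 218]) cube([1814, 21, 120]);
translate([507, 1828, 218]) cube([1814, 21, 120]);
translate([439, 561, 218]) cube([21, 1220, 120]);
translate([2368, 561, 218]) cube([21, 1220, 120]);
translate([562, 493, 338]) cube([91, 1356, 19]);
translate([708, 493, 338]) cube([91, 1356, 19]);
translate([854, 493, 338]) cube([91, 1356, 19]);
translate([1000, 493, 338]) cube([91, 1356, 19]);
translate([1146, 493, 338]) cube([91, 1356, 19]);
translate([1292, 493, 338]) cube([91, 1356, 19]);
translate([1438, 493, 338]) cube([91, 1356, 19]);
translate([1584, 493, 338]) cube([91, 1356, 19]);
translate([1730, 493, 338]) cube([91, 1356, 19]);
translate([1876, 493, 338]) cube([91, 1356, 19]);
translate([2022, 493, 338]) cube([91, 1356, 19]);
translate([2168, 493, 338]) cube([91, 1356, 19]);


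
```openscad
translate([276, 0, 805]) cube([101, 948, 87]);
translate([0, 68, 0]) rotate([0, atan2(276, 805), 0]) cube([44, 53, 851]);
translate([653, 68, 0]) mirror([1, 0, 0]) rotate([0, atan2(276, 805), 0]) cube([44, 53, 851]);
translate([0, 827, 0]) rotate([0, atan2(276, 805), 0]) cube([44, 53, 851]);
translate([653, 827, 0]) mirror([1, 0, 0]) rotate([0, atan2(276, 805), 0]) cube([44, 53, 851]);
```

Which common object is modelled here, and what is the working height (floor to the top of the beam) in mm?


A sawhorse. The overall height is 892 mm.

A beam across two mirrored pairs of raked legs — a sawhorse. The beam's underside is at z = 805 (matching the legs' vertical rise in atan2(276, 805)) and the beam is 87 mm tall, so its top is at 805 + 87 = 892 mm. The raked legs top out at the beam's underside, so that is the highest point.


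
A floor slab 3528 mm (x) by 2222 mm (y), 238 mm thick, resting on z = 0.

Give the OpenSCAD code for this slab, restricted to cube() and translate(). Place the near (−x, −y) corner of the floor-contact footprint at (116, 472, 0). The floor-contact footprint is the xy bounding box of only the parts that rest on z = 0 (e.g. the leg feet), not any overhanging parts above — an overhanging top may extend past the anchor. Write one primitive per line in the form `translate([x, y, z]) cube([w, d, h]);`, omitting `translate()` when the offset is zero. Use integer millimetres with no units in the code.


translate([116, 472, 0]) cube([3528, 2222, 238]);


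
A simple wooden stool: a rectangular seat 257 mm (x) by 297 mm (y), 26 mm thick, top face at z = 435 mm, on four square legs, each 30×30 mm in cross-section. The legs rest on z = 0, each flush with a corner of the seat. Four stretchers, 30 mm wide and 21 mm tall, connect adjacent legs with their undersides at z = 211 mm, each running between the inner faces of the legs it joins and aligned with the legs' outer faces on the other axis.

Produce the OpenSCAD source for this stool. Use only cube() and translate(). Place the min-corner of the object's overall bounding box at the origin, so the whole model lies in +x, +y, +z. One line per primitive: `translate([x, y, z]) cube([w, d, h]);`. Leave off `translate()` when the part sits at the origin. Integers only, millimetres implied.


// leg_h = 435 - 26 = 409
// stretcher span = 257 - 2*30 = 197
translate([0, 0, 409]) cube([257, 297, 26]);
cube([30, 30, 409]);
translate([227, 0, 0]) cube([30, 30, 409]);
translate([0, 267, 0]) cube([30, 30, 409]);
translate([227, 267, 0]) cube([30, 30, 409]);
translate([30, 0, 211]) cube([197, 30, 21]);
translate([30, 267, 211]) cube([197, 30, 21]);
translate([0, 30, 211]) cube([30, 237, 21]);
translate([227, 30, 211]) cube([30, 237, 21]);


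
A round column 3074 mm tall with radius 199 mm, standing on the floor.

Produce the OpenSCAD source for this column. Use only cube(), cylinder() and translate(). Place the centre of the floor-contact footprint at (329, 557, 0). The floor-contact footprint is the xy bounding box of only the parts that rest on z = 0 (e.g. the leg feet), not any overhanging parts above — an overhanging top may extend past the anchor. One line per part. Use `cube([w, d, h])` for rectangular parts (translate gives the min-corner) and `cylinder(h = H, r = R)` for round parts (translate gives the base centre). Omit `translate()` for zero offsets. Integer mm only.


translate([329, 557, 0]) cylinder(h = 3074, r = 199);


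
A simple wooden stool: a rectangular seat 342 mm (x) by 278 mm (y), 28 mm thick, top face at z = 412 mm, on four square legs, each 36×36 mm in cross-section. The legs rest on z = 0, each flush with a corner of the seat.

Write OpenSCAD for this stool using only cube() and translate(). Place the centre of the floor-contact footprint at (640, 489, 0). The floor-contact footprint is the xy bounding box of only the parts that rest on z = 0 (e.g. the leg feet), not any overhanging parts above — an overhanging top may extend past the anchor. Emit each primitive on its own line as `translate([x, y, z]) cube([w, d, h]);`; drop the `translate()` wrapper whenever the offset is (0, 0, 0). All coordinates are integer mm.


translate([469, 350, 384]) cube([342, 278, 28]);
translate([469, 350, 0]) cube([36, 36, 384]);
translate([775, 350, 0]) cube([36, 36, 384]);
translate([469, 592, 0]) cube([36, 36, 384]);
translate([775, 592, 0]) cube([36, 36, 384]);


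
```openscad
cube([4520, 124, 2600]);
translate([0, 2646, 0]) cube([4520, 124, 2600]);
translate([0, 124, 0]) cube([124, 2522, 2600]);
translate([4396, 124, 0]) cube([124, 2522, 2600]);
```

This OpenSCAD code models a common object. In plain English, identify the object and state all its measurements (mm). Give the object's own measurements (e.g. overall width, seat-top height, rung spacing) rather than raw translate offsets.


The wall frame of a small rectangular building: four walls, each 2600 mm tall and 124 mm thick, enclosing a footprint 4520 mm (x) by 2770 mm (y) outside-to-outside, with no floor or roof. The front and back walls (the −y and +y sides) span the full width; the two side walls fit between them.


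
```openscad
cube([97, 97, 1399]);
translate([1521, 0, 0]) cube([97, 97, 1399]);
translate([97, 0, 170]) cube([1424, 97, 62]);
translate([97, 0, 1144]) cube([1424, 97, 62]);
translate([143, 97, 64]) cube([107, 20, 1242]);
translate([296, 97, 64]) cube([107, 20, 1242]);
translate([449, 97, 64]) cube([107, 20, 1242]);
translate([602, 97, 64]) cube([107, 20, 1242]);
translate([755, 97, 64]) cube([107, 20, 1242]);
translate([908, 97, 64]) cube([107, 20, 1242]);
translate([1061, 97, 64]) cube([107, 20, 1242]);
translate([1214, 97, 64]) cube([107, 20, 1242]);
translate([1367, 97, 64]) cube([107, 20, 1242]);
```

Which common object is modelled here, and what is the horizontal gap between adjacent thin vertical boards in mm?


A fence section. The picket gap is 46 mm.

Two posts, two rails, 9 pickets — a fence section. Span 1424 mm holds 9 pickets of 107 mm with 10 equal gaps: ⌊(1424 − 9·107) / 10⌋ = 46 mm.


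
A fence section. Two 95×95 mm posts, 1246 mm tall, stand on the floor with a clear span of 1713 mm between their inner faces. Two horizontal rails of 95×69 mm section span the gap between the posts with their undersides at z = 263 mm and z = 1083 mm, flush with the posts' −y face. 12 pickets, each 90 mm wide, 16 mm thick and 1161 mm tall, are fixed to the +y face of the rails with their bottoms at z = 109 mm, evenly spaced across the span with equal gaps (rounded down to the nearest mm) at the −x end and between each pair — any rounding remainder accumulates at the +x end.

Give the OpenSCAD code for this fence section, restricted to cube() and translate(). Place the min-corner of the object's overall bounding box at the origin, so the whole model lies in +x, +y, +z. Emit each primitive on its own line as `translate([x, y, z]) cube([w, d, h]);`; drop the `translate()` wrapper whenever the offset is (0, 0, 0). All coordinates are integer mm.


cube([95, 95, 1246]);
translate([1808, 0, 0]) cube([95, 95, 1246]);
translate([95, 0, 263]) cube([1713, 95, 69]);
translate([95, 0, 1083]) cube([1713, 95, 69]);
translate([143, 95, 109]) cube([90, 16, 1161]);
translate([281, 95, 109]) cube([90, 16, 1161]);
translate([419, 95, 109]) cube([90, 16, 1161]);
translate([557, 95, 109]) cube([90, 16, 1161]);
translate([695, 95, 109]) cube([90, 16, 1161]);
translate([833, 95, 109]) cube([90, 16, 1161]);
translate([971, 95, 109]) cube([90, 16, 1161]);
translate([1109, 95, 109]) cube([90, 16, 1161]);
translate([1247, 95, 109]) cube([90, 16, 1161]);
translate([1385, 95, 109]) cube([90, 16, 1161]);
translate([1523, 95, 109]) cube([90, 16, 1161]);
translate([1661, 95, 109]) cube([90, 16, 1161]);


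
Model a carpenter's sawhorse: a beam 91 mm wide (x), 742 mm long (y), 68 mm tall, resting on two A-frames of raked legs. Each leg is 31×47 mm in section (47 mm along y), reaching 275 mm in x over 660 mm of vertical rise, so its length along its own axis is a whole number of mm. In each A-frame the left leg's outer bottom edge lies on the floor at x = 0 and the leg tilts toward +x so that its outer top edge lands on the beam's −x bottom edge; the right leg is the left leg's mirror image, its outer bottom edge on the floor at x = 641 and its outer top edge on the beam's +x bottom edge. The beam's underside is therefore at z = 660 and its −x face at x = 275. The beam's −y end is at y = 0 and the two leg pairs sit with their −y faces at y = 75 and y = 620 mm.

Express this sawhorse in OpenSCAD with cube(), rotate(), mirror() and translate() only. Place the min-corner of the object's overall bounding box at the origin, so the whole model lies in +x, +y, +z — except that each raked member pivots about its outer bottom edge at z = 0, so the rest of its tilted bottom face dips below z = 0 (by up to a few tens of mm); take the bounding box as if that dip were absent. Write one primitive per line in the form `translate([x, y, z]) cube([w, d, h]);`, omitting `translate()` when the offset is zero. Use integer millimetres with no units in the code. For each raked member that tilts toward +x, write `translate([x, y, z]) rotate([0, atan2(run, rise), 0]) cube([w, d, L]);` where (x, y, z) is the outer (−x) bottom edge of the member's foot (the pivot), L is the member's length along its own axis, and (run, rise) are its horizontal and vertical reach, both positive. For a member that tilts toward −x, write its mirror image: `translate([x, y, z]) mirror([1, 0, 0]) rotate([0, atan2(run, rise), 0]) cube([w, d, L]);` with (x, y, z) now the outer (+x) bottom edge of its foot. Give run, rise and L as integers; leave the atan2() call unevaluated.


// leg length = √(275² + 660²) = 715
// right-leg outer foot x = 2·275 + 91 = 641
// beam min-corner = (275, 0, 660)
translate([275, 0, 660]) cube([91, 742, 68]);
translate([0, 75, 0]) rotate([0, atan2(275, 660), 0]) cube([31, 47, 715]);
translate([641, 75, 0]) mirror([1, 0, 0]) rotate([0, atan2(275, 660), 0]) cube([31, 47, 715]);
translate([0, 620, 0]) rotate([0, atan2(275, 660), 0]) cube([31, 47, 715]);
translate([641, 620, 0]) mirror([1, 0, 0]) rotate([0, atan2(275, 660), 0]) cube([31, 47, 715]);
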